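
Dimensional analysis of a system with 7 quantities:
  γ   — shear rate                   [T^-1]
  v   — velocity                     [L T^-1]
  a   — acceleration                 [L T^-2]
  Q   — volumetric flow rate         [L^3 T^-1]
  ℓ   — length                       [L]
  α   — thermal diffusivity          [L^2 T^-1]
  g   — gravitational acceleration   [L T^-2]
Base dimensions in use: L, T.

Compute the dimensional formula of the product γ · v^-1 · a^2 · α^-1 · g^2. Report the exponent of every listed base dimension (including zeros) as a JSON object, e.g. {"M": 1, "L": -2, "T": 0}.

{"L": 1, "T": -7}

Dimensional matrix (L×T by γ×v×a×Q×ℓ×α×g):
  L: [ 0  1  1  3  1  2  1]
  T: [-1 -1 -2 -1  0 -1 -2]
  [L]: (1)·0+(-1)·1+(2)·1+(-1)·2+(2)·1 = 1
  [T]: (1)·-1+(-1)·-1+(2)·-2+(-1)·-1+(2)·-2 = -7
⇒ L T^-7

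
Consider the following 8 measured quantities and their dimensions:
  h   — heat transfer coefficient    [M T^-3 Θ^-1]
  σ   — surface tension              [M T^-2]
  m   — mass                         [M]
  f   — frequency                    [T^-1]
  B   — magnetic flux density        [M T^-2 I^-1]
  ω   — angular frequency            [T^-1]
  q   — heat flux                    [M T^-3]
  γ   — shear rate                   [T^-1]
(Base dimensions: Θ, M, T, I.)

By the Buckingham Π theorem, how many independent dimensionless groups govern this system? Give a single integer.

4

Exponent matrix [Θ,M,T,I] × [h,σ,m,f,B,ω,q,γ]:
  Θ: [-1  0  0  0  0  0  0  0]
  M: [ 1  1  1  0  1  0  1  0]
  T: [-3 -2  0 -1 -2 -1 -3 -1]
  I: [ 0  0  0  0 -1  0  0  0]
RREF → pivots at {h,σ,m,B} ⇒ r = 4
8 vars − rank 4 = 4 Π groups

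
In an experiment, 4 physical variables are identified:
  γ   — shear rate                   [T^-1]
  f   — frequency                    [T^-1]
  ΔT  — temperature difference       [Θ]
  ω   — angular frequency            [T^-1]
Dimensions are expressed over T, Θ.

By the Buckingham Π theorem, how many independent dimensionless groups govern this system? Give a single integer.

Exponent matrix [T,Θ] × [γ,f,ΔT,ω]:
  T: [-1 -1  0 -1]
  Θ: [ 0  0  1  0]
RREF → pivots at {γ,ΔT} ⇒ r = 2
n=4, r=2 ⇒ 2 dimensionless groups

2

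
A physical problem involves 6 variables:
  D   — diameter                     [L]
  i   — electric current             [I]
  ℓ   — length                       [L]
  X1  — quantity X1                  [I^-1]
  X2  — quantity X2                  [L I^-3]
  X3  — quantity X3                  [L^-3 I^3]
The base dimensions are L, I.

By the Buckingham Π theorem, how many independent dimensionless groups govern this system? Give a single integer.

Dimensional matrix (L×I by D×i×ℓ×X1×X2×X3):
  L: [ 1  0  1  0  1 -3]
  I: [ 0  1  0 -1 -3  3]
Row reduction gives pivot columns D,i; rank = 2
n=6, r=2 ⇒ 4 dimensionless groups

4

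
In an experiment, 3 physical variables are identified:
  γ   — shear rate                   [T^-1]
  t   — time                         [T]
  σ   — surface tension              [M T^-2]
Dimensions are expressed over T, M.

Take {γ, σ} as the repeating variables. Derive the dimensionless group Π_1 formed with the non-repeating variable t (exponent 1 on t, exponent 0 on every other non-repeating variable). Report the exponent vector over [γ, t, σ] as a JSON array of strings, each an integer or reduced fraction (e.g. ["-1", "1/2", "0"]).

Write exponents as rows T,M / cols γ,t,σ:
  T: [-1  1 -2]
  M: [ 0  0  1]
Row reduction gives pivot columns γ,σ; rank = 2
Pivot set = {γ,σ}, free = {t}
RREF:
  r0: [   1   -1    0]
  r1: [   0    0    1]
Fix exponent of t at 1; solve each RREF row for its pivot's exponent:
  r0: exp(γ) + (-1)·1 = 0 ⇒ exp(γ) = 1
  r1: exp(σ) + (0)·1 = 0 ⇒ exp(σ) = 0
Π_1 = γ · t

["1", "1", "0"]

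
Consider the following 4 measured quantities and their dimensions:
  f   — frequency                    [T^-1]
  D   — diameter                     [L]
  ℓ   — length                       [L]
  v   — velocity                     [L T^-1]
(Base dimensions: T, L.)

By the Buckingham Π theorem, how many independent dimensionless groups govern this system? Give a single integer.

Write exponents as rows T,L / cols f,D,ℓ,v:
  T: [-1  0  0 -1]
  L: [ 0  1  1  1]
RREF → pivots at {f,D} ⇒ r = 2
4 vars − rank 2 = 2 Π groups

2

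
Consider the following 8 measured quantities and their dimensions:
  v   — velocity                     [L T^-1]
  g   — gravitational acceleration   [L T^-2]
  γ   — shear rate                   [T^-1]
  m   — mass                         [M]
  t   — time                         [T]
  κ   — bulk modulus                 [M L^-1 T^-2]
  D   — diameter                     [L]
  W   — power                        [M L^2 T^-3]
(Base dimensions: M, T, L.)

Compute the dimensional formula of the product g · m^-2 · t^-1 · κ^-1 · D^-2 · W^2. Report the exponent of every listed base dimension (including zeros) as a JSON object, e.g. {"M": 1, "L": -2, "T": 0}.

{"M": -1, "T": -7, "L": 4}

Write exponents as rows M,T,L / cols v,g,γ,m,t,κ,D,W:
  M: [ 0  0  0  1  0  1  0  1]
  T: [-1 -2 -1  0  1 -2  0 -3]
  L: [ 1  1  0  0  0 -1  1  2]
  [M]: (1)·0+(-2)·1+(-1)·0+(-1)·1+(-2)·0+(2)·1 = -1
  [T]: (1)·-2+(-2)·0+(-1)·1+(-1)·-2+(-2)·0+(2)·-3 = -7
  [L]: (1)·1+(-2)·0+(-1)·0+(-1)·-1+(-2)·1+(2)·2 = 4
⇒ M^-1 T^-7 L^4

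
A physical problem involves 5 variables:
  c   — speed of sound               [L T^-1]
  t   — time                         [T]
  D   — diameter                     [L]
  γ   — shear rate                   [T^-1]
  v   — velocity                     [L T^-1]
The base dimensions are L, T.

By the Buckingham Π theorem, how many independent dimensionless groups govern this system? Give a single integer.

3

Dimensional matrix (L×T by c×t×D×γ×v):
  L: [ 1  0  1  0  1]
  T: [-1  1  0 -1 -1]
Echelon form has 2 nonzero rows (pivots: c,t)
5 vars − rank 2 = 3 Π groups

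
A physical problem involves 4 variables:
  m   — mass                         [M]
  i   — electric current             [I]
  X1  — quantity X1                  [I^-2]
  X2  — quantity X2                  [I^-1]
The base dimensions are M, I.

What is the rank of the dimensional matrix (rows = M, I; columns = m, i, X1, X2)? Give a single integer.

Write exponents as rows M,I / cols m,i,X1,X2:
  M: [ 1  0  0  0]
  I: [ 0  1 -2 -1]
RREF → pivots at {m,i} ⇒ r = 2

2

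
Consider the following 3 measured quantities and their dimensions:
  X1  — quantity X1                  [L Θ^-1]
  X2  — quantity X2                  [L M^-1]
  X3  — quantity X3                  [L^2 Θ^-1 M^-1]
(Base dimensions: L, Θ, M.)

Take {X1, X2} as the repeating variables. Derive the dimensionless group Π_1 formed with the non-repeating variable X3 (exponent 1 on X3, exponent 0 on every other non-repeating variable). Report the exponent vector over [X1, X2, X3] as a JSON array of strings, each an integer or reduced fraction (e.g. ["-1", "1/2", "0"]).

Write exponents as rows L,Θ,M / cols X1,X2,X3:
  L: [ 1  1  2]
  Θ: [-1  0 -1]
  M: [ 0 -1 -1]
Row reduction gives pivot columns X1,X2; rank = 2
Repeat: X1,X2; free: X3
RREF:
  r0: [   1    0    1]
  r1: [   0    1    1]
  r2: [   0    0    0]
Fix exponent of X3 at 1; solve each RREF row for its pivot's exponent:
  r0: exp(X1) + (1)·1 = 0 ⇒ exp(X1) = -1
  r1: exp(X2) + (1)·1 = 0 ⇒ exp(X2) = -1
Π_1 = X1^-1 · X2^-1 · X3

["-1", "-1", "1"]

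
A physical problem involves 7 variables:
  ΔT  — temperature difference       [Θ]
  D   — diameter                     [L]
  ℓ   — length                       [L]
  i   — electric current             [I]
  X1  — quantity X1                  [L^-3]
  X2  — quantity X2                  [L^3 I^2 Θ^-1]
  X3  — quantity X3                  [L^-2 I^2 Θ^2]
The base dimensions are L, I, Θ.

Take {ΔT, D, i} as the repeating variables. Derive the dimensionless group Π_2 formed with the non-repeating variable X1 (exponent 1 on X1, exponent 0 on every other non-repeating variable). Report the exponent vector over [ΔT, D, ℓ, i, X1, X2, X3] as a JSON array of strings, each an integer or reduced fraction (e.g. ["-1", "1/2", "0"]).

["0", "3", "0", "0", "1", "0", "0"]

Write exponents as rows L,I,Θ / cols ΔT,D,ℓ,i,X1,X2,X3:
  L: [ 0  1  1  0 -3  3 -2]
  I: [ 0  0  0  1  0  2  2]
  Θ: [ 1  0  0  0  0 -1  2]
Row reduction gives pivot columns ΔT,D,i; rank = 3
Pivot set = {ΔT,D,i}, free = {ℓ,X1,X2,X3}
RREF:
  r0: [   1    0    0    0    0   -1    2]
  r1: [   0    1    1    0   -3    3   -2]
  r2: [   0    0    0    1    0    2    2]
Fix exponent of X1 at 1, ℓ at 0, X2 at 0, X3 at 0; solve each RREF row for its pivot's exponent:
  r0: exp(ΔT) + (0)·1 = 0 ⇒ exp(ΔT) = 0
  r1: exp(D) + (-3)·1 = 0 ⇒ exp(D) = 3
  r2: exp(i) + (0)·1 = 0 ⇒ exp(i) = 0
Π_2 = D^3 · X1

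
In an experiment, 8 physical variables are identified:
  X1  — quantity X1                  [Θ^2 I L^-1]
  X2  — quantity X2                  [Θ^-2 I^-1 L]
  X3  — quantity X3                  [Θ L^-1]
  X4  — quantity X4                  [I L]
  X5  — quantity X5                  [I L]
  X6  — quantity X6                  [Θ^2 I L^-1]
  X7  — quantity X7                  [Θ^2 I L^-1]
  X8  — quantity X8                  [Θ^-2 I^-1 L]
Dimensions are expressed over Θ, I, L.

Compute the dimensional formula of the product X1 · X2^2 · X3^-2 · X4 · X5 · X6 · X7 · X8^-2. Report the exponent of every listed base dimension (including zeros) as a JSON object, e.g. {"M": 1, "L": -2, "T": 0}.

Dimensional matrix (Θ×I×L by X1×X2×X3×X4×X5×X6×X7×X8):
  Θ: [ 2 -2  1  0  0  2  2 -2]
  I: [ 1 -1  0  1  1  1  1 -1]
  L: [-1  1 -1  1  1 -1 -1  1]
  [Θ]: (1)·2+(2)·-2+(-2)·1+(1)·0+(1)·0+(1)·2+(1)·2+(-2)·-2 = 4
  [I]: (1)·1+(2)·-1+(-2)·0+(1)·1+(1)·1+(1)·1+(1)·1+(-2)·-1 = 5
  [L]: (1)·-1+(2)·1+(-2)·-1+(1)·1+(1)·1+(1)·-1+(1)·-1+(-2)·1 = 1
⇒ Θ^4 I^5 L

{"Θ": 4, "I": 5, "L": 1}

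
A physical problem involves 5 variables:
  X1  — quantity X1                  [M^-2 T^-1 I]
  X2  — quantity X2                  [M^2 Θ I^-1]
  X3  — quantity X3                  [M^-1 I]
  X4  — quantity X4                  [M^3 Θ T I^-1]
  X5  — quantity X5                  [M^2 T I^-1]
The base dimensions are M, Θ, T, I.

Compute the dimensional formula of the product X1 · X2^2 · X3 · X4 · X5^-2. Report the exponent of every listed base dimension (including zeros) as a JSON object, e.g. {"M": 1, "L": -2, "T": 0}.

{"M": 0, "Θ": 3, "T": -2, "I": 1}

Exponent matrix [M,Θ,T,I] × [X1,X2,X3,X4,X5]:
  M: [-2  2 -1  3  2]
  Θ: [ 0  1  0  1  0]
  T: [-1  0  0  1  1]
  I: [ 1 -1  1 -1 -1]
  [M]: (1)·-2+(2)·2+(1)·-1+(1)·3+(-2)·2 = 0
  [Θ]: (1)·0+(2)·1+(1)·0+(1)·1+(-2)·0 = 3
  [T]: (1)·-1+(2)·0+(1)·0+(1)·1+(-2)·1 = -2
  [I]: (1)·1+(2)·-1+(1)·1+(1)·-1+(-2)·-1 = 1
⇒ Θ^3 T^-2 I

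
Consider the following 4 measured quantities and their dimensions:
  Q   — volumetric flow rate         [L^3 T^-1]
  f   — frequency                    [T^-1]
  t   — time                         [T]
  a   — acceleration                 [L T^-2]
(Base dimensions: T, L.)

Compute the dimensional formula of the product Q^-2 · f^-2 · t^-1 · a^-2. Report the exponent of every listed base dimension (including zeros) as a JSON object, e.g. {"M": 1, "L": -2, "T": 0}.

{"T": 7, "L": -8}

Exponent matrix [T,L] × [Q,f,t,a]:
  T: [-1 -1  1 -2]
  L: [ 3  0  0  1]
  [T]: (-2)·-1+(-2)·-1+(-1)·1+(-2)·-2 = 7
  [L]: (-2)·3+(-2)·0+(-1)·0+(-2)·1 = -8
⇒ T^7 L^-8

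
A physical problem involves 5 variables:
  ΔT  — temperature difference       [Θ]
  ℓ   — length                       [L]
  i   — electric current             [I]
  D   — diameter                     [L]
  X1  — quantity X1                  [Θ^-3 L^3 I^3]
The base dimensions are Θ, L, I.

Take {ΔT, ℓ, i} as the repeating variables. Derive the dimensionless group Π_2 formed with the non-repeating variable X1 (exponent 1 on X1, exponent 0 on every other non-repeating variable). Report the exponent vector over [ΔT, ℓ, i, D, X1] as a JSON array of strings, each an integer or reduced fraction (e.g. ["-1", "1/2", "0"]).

["3", "-3", "-3", "0", "1"]

Dimensional matrix (Θ×L×I by ΔT×ℓ×i×D×X1):
  Θ: [ 1  0  0  0 -3]
  L: [ 0  1  0  1  3]
  I: [ 0  0  1  0  3]
RREF → pivots at {ΔT,ℓ,i} ⇒ r = 3
Pivot set = {ΔT,ℓ,i}, free = {D,X1}
RREF:
  r0: [   1    0    0    0   -3]
  r1: [   0    1    0    1    3]
  r2: [   0    0    1    0    3]
Fix exponent of X1 at 1, D at 0; solve each RREF row for its pivot's exponent:
  r0: exp(ΔT) + (-3)·1 = 0 ⇒ exp(ΔT) = 3
  r1: exp(ℓ) + (3)·1 = 0 ⇒ exp(ℓ) = -3
  r2: exp(i) + (3)·1 = 0 ⇒ exp(i) = -3
Π_2 = ΔT^3 · ℓ^-3 · i^-3 · X1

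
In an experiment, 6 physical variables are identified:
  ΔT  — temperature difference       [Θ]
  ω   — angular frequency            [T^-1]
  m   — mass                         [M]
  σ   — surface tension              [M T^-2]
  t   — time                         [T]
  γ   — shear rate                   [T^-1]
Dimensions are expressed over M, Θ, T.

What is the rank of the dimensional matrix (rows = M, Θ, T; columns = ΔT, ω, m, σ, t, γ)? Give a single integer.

Exponent matrix [M,Θ,T] × [ΔT,ω,m,σ,t,γ]:
  M: [ 0  0  1  1  0  0]
  Θ: [ 1  0  0  0  0  0]
  T: [ 0 -1  0 -2  1 -1]
Echelon form has 3 nonzero rows (pivots: ΔT,ω,m)

3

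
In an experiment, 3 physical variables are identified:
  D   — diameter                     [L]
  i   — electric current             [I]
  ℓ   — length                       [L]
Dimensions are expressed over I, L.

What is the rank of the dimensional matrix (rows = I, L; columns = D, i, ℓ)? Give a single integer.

2

Exponent matrix [I,L] × [D,i,ℓ]:
  I: [ 0  1  0]
  L: [ 1  0  1]
Row reduction gives pivot columns D,i; rank = 2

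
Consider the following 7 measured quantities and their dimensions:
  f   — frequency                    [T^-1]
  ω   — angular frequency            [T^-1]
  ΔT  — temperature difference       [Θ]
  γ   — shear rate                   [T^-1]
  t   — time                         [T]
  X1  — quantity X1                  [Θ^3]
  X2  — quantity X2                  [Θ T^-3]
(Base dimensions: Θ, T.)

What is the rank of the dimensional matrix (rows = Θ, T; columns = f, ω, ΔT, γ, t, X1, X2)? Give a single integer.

Dimensional matrix (Θ×T by f×ω×ΔT×γ×t×X1×X2):
  Θ: [ 0  0  1  0  0  3  1]
  T: [-1 -1  0 -1  1  0 -3]
Row reduction gives pivot columns f,ΔT; rank = 2

2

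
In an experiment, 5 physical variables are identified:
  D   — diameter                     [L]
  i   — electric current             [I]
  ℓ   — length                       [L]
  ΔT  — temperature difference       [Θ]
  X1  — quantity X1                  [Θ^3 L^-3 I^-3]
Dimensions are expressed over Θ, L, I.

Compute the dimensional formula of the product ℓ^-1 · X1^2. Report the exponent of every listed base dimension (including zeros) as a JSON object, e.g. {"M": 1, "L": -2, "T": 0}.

Dimensional matrix (Θ×L×I by D×i×ℓ×ΔT×X1):
  Θ: [ 0  0  0  1  3]
  L: [ 1  0  1  0 -3]
  I: [ 0  1  0  0 -3]
  [Θ]: (-1)·0+(2)·3 = 6
  [L]: (-1)·1+(2)·-3 = -7
  [I]: (-1)·0+(2)·-3 = -6
⇒ Θ^6 L^-7 I^-6

{"Θ": 6, "L": -7, "I": -6}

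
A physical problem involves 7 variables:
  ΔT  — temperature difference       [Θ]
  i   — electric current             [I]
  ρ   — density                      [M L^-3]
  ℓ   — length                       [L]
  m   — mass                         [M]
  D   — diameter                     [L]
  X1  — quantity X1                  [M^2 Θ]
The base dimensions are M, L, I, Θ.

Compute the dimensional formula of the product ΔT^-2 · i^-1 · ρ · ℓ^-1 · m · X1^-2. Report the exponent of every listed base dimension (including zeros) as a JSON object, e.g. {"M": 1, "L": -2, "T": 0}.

{"M": -2, "L": -4, "I": -1, "Θ": -4}

Dimensional matrix (M×L×I×Θ by ΔT×i×ρ×ℓ×m×D×X1):
  M: [ 0  0  1  0  1  0  2]
  L: [ 0  0 -3  1  0  1  0]
  I: [ 0  1  0  0  0  0  0]
  Θ: [ 1  0  0  0  0  0  1]
  [M]: (-2)·0+(-1)·0+(1)·1+(-1)·0+(1)·1+(-2)·2 = -2
  [L]: (-2)·0+(-1)·0+(1)·-3+(-1)·1+(1)·0+(-2)·0 = -4
  [I]: (-2)·0+(-1)·1+(1)·0+(-1)·0+(1)·0+(-2)·0 = -1
  [Θ]: (-2)·1+(-1)·0+(1)·0+(-1)·0+(1)·0+(-2)·1 = -4
⇒ M^-2 L^-4 I^-1 Θ^-4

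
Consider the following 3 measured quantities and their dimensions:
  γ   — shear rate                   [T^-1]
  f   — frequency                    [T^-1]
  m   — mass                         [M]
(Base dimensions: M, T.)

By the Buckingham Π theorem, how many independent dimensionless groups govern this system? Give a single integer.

1

Dimensional matrix (M×T by γ×f×m):
  M: [ 0  0  1]
  T: [-1 -1  0]
Row reduction gives pivot columns γ,m; rank = 2
3 vars − rank 2 = 1 Π group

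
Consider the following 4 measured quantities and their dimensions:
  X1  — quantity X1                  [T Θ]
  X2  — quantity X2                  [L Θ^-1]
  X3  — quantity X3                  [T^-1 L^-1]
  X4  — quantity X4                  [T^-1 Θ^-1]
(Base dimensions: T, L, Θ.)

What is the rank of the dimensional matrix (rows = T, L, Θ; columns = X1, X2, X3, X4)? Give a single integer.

Write exponents as rows T,L,Θ / cols X1,X2,X3,X4:
  T: [ 1  0 -1 -1]
  L: [ 0  1 -1  0]
  Θ: [ 1 -1  0 -1]
Echelon form has 2 nonzero rows (pivots: X1,X2)

2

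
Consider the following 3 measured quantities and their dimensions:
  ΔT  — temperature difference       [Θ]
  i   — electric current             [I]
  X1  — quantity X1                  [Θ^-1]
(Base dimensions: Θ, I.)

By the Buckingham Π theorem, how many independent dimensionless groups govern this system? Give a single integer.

1

Write exponents as rows Θ,I / cols ΔT,i,X1:
  Θ: [ 1  0 -1]
  I: [ 0  1  0]
Echelon form has 2 nonzero rows (pivots: ΔT,i)
n=3, r=2 ⇒ 1 dimensionless group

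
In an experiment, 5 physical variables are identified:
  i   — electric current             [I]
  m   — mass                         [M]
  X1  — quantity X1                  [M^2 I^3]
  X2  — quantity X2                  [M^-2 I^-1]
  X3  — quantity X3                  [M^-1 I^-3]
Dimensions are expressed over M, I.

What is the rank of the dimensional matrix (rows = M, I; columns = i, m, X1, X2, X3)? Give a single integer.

Dimensional matrix (M×I by i×m×X1×X2×X3):
  M: [ 0  1  2 -2 -1]
  I: [ 1  0  3 -1 -3]
Row reduction gives pivot columns i,m; rank = 2

2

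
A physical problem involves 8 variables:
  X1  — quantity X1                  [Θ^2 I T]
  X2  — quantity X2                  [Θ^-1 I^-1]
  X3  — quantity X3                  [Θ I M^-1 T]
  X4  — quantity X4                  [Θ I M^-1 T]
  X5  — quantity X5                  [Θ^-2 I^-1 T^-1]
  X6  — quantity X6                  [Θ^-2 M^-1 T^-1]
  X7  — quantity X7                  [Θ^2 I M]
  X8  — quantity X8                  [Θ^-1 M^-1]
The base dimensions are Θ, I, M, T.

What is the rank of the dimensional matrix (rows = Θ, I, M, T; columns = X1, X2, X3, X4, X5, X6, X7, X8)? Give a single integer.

Dimensional matrix (Θ×I×M×T by X1×X2×X3×X4×X5×X6×X7×X8):
  Θ: [ 2 -1  1  1 -2 -2  2 -1]
  I: [ 1 -1  1  1 -1  0  1  0]
  M: [ 0  0 -1 -1  0 -1  1 -1]
  T: [ 1  0  1  1 -1 -1  0  0]
Row reduction gives pivot columns X1,X2,X3; rank = 3

3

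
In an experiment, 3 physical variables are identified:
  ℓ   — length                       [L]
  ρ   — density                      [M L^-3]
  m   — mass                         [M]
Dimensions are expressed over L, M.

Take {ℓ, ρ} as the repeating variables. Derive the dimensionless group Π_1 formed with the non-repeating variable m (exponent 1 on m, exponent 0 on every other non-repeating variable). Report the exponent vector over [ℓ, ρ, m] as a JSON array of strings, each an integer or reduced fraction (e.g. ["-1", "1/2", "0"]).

["-3", "-1", "1"]

Write exponents as rows L,M / cols ℓ,ρ,m:
  L: [ 1 -3  0]
  M: [ 0  1  1]
RREF → pivots at {ℓ,ρ} ⇒ r = 2
Pivot set = {ℓ,ρ}, free = {m}
RREF:
  r0: [   1    0    3]
  r1: [   0    1    1]
Fix exponent of m at 1; solve each RREF row for its pivot's exponent:
  r0: exp(ℓ) + (3)·1 = 0 ⇒ exp(ℓ) = -3
  r1: exp(ρ) + (1)·1 = 0 ⇒ exp(ρ) = -1
Π_1 = ℓ^-3 · ρ^-1 · m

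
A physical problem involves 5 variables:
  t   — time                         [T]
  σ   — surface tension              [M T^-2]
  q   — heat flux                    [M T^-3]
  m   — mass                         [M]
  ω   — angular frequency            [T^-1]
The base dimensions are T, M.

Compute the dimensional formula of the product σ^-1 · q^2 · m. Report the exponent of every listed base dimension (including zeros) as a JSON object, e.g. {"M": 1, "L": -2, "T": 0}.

{"T": -4, "M": 2}

Exponent matrix [T,M] × [t,σ,q,m,ω]:
  T: [ 1 -2 -3  0 -1]
  M: [ 0  1  1  1  0]
  [T]: (-1)·-2+(2)·-3+(1)·0 = -4
  [M]: (-1)·1+(2)·1+(1)·1 = 2
⇒ T^-4 M^2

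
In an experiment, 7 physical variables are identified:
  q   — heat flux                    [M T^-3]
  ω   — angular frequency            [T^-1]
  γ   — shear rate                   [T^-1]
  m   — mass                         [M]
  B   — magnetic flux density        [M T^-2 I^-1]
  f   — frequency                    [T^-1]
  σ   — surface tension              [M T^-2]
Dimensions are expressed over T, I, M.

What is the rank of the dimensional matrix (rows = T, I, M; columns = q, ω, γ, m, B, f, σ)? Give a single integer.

3

Exponent matrix [T,I,M] × [q,ω,γ,m,B,f,σ]:
  T: [-3 -1 -1  0 -2 -1 -2]
  I: [ 0  0  0  0 -1  0  0]
  M: [ 1  0  0  1  1  0  1]
Echelon form has 3 nonzero rows (pivots: q,ω,B)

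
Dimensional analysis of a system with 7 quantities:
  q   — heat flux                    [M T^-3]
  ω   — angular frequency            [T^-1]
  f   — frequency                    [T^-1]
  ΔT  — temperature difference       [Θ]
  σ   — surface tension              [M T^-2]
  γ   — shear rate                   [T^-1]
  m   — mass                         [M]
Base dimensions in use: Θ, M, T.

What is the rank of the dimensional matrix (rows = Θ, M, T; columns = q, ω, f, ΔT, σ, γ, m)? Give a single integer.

Write exponents as rows Θ,M,T / cols q,ω,f,ΔT,σ,γ,m:
  Θ: [ 0  0  0  1  0  0  0]
  M: [ 1  0  0  0  1  0  1]
  T: [-3 -1 -1  0 -2 -1  0]
Row reduction gives pivot columns q,ω,ΔT; rank = 3

3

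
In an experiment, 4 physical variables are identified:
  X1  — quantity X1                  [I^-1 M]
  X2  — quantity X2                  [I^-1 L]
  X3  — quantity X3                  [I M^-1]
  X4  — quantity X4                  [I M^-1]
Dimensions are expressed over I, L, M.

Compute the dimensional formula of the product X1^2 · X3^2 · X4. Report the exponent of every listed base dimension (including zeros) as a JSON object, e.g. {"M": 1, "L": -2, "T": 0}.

{"I": 1, "L": 0, "M": -1}

Dimensional matrix (I×L×M by X1×X2×X3×X4):
  I: [-1 -1  1  1]
  L: [ 0  1  0  0]
  M: [ 1  0 -1 -1]
  [I]: (2)·-1+(2)·1+(1)·1 = 1
  [L]: (2)·0+(2)·0+(1)·0 = 0
  [M]: (2)·1+(2)·-1+(1)·-1 = -1
⇒ I M^-1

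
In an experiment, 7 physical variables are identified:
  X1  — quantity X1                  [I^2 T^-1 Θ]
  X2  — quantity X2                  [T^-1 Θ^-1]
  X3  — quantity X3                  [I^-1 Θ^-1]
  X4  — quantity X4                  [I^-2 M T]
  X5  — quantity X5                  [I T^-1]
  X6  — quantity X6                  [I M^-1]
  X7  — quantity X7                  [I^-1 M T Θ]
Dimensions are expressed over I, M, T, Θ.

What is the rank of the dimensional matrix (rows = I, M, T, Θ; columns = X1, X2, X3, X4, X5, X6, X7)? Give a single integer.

Dimensional matrix (I×M×T×Θ by X1×X2×X3×X4×X5×X6×X7):
  I: [ 2  0 -1 -2  1  1 -1]
  M: [ 0  0  0  1  0 -1  1]
  T: [-1 -1  0  1 -1  0  1]
  Θ: [ 1 -1 -1  0  0  0  1]
Echelon form has 3 nonzero rows (pivots: X1,X2,X4)

3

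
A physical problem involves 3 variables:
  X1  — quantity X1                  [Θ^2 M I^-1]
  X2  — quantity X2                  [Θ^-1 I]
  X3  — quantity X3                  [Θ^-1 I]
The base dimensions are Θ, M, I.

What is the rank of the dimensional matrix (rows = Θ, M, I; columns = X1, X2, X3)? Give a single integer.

2

Write exponents as rows Θ,M,I / cols X1,X2,X3:
  Θ: [ 2 -1 -1]
  M: [ 1  0  0]
  I: [-1  1  1]
Echelon form has 2 nonzero rows (pivots: X1,X2)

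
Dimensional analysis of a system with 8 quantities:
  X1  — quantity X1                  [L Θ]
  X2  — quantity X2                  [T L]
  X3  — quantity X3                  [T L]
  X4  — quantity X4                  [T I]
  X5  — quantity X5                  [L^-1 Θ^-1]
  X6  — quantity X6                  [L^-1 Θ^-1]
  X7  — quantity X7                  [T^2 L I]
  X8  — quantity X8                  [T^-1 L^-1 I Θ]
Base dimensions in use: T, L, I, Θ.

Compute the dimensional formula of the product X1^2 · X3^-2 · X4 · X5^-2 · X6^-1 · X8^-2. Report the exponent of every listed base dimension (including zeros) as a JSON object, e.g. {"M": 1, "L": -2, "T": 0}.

Dimensional matrix (T×L×I×Θ by X1×X2×X3×X4×X5×X6×X7×X8):
  T: [ 0  1  1  1  0  0  2 -1]
  L: [ 1  1  1  0 -1 -1  1 -1]
  I: [ 0  0  0  1  0  0  1  1]
  Θ: [ 1  0  0  0 -1 -1  0  1]
  [T]: (2)·0+(-2)·1+(1)·1+(-2)·0+(-1)·0+(-2)·-1 = 1
  [L]: (2)·1+(-2)·1+(1)·0+(-2)·-1+(-1)·-1+(-2)·-1 = 5
  [I]: (2)·0+(-2)·0+(1)·1+(-2)·0+(-1)·0+(-2)·1 = -1
  [Θ]: (2)·1+(-2)·0+(1)·0+(-2)·-1+(-1)·-1+(-2)·1 = 3
⇒ T L^5 I^-1 Θ^3

{"T": 1, "L": 5, "I": -1, "Θ": 3}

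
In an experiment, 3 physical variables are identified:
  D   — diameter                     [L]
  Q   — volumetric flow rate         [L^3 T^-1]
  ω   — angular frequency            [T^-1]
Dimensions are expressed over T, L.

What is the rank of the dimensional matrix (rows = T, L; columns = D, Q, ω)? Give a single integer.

Dimensional matrix (T×L by D×Q×ω):
  T: [ 0 -1 -1]
  L: [ 1  3  0]
RREF → pivots at {D,Q} ⇒ r = 2

2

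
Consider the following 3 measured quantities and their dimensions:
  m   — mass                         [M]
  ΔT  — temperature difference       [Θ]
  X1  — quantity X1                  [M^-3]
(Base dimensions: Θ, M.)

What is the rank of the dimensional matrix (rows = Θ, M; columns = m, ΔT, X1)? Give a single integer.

2

Write exponents as rows Θ,M / cols m,ΔT,X1:
  Θ: [ 0  1  0]
  M: [ 1  0 -3]
Row reduction gives pivot columns m,ΔT; rank = 2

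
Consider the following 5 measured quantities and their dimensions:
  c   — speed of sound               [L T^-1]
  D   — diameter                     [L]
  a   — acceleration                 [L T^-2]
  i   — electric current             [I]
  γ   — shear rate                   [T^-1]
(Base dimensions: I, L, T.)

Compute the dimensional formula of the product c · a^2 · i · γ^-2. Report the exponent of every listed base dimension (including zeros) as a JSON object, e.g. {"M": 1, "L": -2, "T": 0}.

Dimensional matrix (I×L×T by c×D×a×i×γ):
  I: [ 0  0  0  1  0]
  L: [ 1  1  1  0  0]
  T: [-1  0 -2  0 -1]
  [I]: (1)·0+(2)·0+(1)·1+(-2)·0 = 1
  [L]: (1)·1+(2)·1+(1)·0+(-2)·0 = 3
  [T]: (1)·-1+(2)·-2+(1)·0+(-2)·-1 = -3
⇒ I L^3 T^-3

{"I": 1, "L": 3, "T": -3}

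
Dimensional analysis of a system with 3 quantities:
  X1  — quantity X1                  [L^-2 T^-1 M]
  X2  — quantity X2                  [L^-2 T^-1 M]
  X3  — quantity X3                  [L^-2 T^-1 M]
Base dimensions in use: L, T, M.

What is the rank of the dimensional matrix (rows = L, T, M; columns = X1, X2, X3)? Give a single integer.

1

Dimensional matrix (L×T×M by X1×X2×X3):
  L: [-2 -2 -2]
  T: [-1 -1 -1]
  M: [ 1  1  1]
Row reduction gives pivot columns X1; rank = 1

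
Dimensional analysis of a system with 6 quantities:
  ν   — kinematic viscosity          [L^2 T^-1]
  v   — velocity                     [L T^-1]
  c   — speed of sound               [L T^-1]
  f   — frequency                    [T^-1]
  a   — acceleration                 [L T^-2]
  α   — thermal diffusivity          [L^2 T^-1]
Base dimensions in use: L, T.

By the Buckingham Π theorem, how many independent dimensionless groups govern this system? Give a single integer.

4

Exponent matrix [L,T] × [ν,v,c,f,a,α]:
  L: [ 2  1  1  0  1  2]
  T: [-1 -1 -1 -1 -2 -1]
RREF → pivots at {ν,v} ⇒ r = 2
6 vars − rank 2 = 4 Π groups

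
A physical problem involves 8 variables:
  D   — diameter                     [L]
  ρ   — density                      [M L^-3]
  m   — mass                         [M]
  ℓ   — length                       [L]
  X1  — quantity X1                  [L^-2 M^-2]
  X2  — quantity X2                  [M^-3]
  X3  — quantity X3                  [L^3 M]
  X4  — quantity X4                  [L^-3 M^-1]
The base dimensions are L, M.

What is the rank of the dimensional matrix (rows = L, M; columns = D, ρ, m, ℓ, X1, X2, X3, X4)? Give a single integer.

Dimensional matrix (L×M by D×ρ×m×ℓ×X1×X2×X3×X4):
  L: [ 1 -3  0  1 -2  0  3 -3]
  M: [ 0  1  1  0 -2 -3  1 -1]
Row reduction gives pivot columns D,ρ; rank = 2

2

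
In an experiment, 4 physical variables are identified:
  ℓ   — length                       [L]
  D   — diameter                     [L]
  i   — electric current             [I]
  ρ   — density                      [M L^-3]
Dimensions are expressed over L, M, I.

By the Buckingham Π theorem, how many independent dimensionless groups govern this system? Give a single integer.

Write exponents as rows L,M,I / cols ℓ,D,i,ρ:
  L: [ 1  1  0 -3]
  M: [ 0  0  0  1]
  I: [ 0  0  1  0]
Row reduction gives pivot columns ℓ,i,ρ; rank = 3
n=4, r=3 ⇒ 1 dimensionless group

1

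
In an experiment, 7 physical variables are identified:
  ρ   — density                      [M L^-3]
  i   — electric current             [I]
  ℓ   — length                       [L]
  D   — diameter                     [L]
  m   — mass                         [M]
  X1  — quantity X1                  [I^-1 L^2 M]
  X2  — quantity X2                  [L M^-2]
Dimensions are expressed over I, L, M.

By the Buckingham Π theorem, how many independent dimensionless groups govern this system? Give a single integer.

4

Dimensional matrix (I×L×M by ρ×i×ℓ×D×m×X1×X2):
  I: [ 0  1  0  0  0 -1  0]
  L: [-3  0  1  1  0  2  1]
  M: [ 1  0  0  0  1  1 -2]
Row reduction gives pivot columns ρ,i,ℓ; rank = 3
7 vars − rank 3 = 4 Π groups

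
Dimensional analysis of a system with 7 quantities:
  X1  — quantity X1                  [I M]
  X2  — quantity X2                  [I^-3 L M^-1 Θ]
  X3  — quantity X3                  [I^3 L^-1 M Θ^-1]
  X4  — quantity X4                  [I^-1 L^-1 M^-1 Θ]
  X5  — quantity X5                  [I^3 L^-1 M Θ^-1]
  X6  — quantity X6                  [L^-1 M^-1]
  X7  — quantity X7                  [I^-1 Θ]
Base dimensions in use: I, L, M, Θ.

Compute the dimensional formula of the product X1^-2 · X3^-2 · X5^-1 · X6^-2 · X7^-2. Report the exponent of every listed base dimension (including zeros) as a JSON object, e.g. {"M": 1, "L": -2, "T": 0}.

{"I": -9, "L": 5, "M": -3, "Θ": 1}

Write exponents as rows I,L,M,Θ / cols X1,X2,X3,X4,X5,X6,X7:
  I: [ 1 -3  3 -1  3  0 -1]
  L: [ 0  1 -1 -1 -1 -1  0]
  M: [ 1 -1  1 -1  1 -1  0]
  Θ: [ 0  1 -1  1 -1  0  1]
  [I]: (-2)·1+(-2)·3+(-1)·3+(-2)·0+(-2)·-1 = -9
  [L]: (-2)·0+(-2)·-1+(-1)·-1+(-2)·-1+(-2)·0 = 5
  [M]: (-2)·1+(-2)·1+(-1)·1+(-2)·-1+(-2)·0 = -3
  [Θ]: (-2)·0+(-2)·-1+(-1)·-1+(-2)·0+(-2)·1 = 1
⇒ I^-9 L^5 M^-3 Θ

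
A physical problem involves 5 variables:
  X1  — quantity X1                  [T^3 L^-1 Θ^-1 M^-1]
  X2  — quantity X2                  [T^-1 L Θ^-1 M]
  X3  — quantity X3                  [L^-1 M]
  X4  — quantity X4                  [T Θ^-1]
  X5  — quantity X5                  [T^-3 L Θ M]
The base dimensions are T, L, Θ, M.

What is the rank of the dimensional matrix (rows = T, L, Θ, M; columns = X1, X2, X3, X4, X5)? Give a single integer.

Dimensional matrix (T×L×Θ×M by X1×X2×X3×X4×X5):
  T: [ 3 -1  0  1 -3]
  L: [-1  1 -1  0  1]
  Θ: [-1 -1  0 -1  1]
  M: [-1  1  1  0  1]
Echelon form has 3 nonzero rows (pivots: X1,X2,X3)

3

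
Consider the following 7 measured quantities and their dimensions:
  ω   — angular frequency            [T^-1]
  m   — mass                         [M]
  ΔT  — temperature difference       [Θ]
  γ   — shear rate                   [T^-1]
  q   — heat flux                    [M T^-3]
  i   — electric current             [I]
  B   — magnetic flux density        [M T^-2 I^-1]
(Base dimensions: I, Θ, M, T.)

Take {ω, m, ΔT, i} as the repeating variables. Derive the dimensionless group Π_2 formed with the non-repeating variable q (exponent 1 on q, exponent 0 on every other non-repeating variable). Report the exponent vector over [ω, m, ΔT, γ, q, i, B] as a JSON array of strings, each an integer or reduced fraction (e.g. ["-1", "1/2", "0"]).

["-3", "-1", "0", "0", "1", "0", "0"]

Exponent matrix [I,Θ,M,T] × [ω,m,ΔT,γ,q,i,B]:
  I: [ 0  0  0  0  0  1 -1]
  Θ: [ 0  0  1  0  0  0  0]
  M: [ 0  1  0  0  1  0  1]
  T: [-1  0  0 -1 -3  0 -2]
RREF → pivots at {ω,m,ΔT,i} ⇒ r = 4
Pivot set = {ω,m,ΔT,i}, free = {γ,q,B}
RREF:
  r0: [   1    0    0    1    3    0    2]
  r1: [   0    1    0    0    1    0    1]
  r2: [   0    0    1    0    0    0    0]
  r3: [   0    0    0    0    0    1   -1]
Fix exponent of q at 1, γ at 0, B at 0; solve each RREF row for its pivot's exponent:
  r0: exp(ω) + (3)·1 = 0 ⇒ exp(ω) = -3
  r1: exp(m) + (1)·1 = 0 ⇒ exp(m) = -1
  r2: exp(ΔT) + (0)·1 = 0 ⇒ exp(ΔT) = 0
  r3: exp(i) + (0)·1 = 0 ⇒ exp(i) = 0
Π_2 = ω^-3 · m^-1 · q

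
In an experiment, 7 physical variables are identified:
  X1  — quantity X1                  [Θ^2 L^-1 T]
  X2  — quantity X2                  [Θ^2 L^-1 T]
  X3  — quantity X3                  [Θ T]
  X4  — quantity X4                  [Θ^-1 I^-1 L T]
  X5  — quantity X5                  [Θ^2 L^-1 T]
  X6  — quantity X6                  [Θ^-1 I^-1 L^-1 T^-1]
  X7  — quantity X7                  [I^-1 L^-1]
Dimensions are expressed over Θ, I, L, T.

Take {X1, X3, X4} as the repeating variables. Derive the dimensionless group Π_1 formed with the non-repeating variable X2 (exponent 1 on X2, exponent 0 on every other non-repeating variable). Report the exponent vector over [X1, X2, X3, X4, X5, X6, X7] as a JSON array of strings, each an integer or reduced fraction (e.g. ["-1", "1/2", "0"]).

["-1", "1", "0", "0", "0", "0", "0"]

Dimensional matrix (Θ×I×L×T by X1×X2×X3×X4×X5×X6×X7):
  Θ: [ 2  2  1 -1  2 -1  0]
  I: [ 0  0  0 -1  0 -1 -1]
  L: [-1 -1  0  1 -1 -1 -1]
  T: [ 1  1  1  1  1 -1  0]
Echelon form has 3 nonzero rows (pivots: X1,X3,X4)
Pivot set = {X1,X3,X4}, free = {X2,X5,X6,X7}
RREF:
  r0: [   1    1    0    0    1    2    2]
  r1: [   0    0    1    0    0   -4   -3]
  r2: [   0    0    0    1    0    1    1]
  r3: [   0    0    0    0    0    0    0]
Fix exponent of X2 at 1, X5 at 0, X6 at 0, X7 at 0; solve each RREF row for its pivot's exponent:
  r0: exp(X1) + (1)·1 = 0 ⇒ exp(X1) = -1
  r1: exp(X3) + (0)·1 = 0 ⇒ exp(X3) = 0
  r2: exp(X4) + (0)·1 = 0 ⇒ exp(X4) = 0
Π_1 = X1^-1 · X2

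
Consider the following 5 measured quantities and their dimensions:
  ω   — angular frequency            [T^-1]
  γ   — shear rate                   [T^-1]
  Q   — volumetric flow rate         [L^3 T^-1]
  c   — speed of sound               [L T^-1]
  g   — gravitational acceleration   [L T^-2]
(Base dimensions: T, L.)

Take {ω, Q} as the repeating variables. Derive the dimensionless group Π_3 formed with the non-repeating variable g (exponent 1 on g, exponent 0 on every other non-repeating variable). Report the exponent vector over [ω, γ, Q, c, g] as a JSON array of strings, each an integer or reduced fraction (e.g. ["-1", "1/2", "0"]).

Dimensional matrix (T×L by ω×γ×Q×c×g):
  T: [-1 -1 -1 -1 -2]
  L: [ 0  0  3  1  1]
RREF → pivots at {ω,Q} ⇒ r = 2
Pivot set = {ω,Q}, free = {γ,c,g}
RREF:
  r0: [   1    1    0  2/3  5/3]
  r1: [   0    0    1  1/3  1/3]
Fix exponent of g at 1, γ at 0, c at 0; solve each RREF row for its pivot's exponent:
  r0: exp(ω) + (5/3)·1 = 0 ⇒ exp(ω) = -5/3
  r1: exp(Q) + (1/3)·1 = 0 ⇒ exp(Q) = -1/3
Π_3 = ω^(-5/3) · Q^(-1/3) · g

["-5/3", "0", "-1/3", "0", "1"]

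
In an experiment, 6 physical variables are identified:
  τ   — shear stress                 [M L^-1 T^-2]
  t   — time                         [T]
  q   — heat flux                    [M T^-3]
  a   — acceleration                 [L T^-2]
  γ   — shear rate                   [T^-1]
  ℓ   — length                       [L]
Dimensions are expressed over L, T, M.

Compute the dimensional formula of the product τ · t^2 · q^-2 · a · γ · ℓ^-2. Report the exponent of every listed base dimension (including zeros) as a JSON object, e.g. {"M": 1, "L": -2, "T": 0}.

Write exponents as rows L,T,M / cols τ,t,q,a,γ,ℓ:
  L: [-1  0  0  1  0  1]
  T: [-2  1 -3 -2 -1  0]
  M: [ 1  0  1  0  0  0]
  [L]: (1)·-1+(2)·0+(-2)·0+(1)·1+(1)·0+(-2)·1 = -2
  [T]: (1)·-2+(2)·1+(-2)·-3+(1)·-2+(1)·-1+(-2)·0 = 3
  [M]: (1)·1+(2)·0+(-2)·1+(1)·0+(1)·0+(-2)·0 = -1
⇒ L^-2 T^3 M^-1

{"L": -2, "T": 3, "M": -1}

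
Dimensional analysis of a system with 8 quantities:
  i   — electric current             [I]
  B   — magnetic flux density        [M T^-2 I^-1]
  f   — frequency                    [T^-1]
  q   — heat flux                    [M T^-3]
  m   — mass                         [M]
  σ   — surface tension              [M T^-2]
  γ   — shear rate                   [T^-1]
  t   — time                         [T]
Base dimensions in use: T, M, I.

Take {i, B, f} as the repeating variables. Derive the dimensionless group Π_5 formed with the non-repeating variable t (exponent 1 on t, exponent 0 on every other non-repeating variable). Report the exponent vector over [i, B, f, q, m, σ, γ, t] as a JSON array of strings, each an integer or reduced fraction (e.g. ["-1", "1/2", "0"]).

Write exponents as rows T,M,I / cols i,B,f,q,m,σ,γ,t:
  T: [ 0 -2 -1 -3  0 -2 -1  1]
  M: [ 0  1  0  1  1  1  0  0]
  I: [ 1 -1  0  0  0  0  0  0]
RREF → pivots at {i,B,f} ⇒ r = 3
Pivot set = {i,B,f}, free = {q,m,σ,γ,t}
RREF:
  r0: [   1    0    0    1    1    1    0    0]
  r1: [   0    1    0    1    1    1    0    0]
  r2: [   0    0    1    1   -2    0    1   -1]
Fix exponent of t at 1, q at 0, m at 0, σ at 0, γ at 0; solve each RREF row for its pivot's exponent:
  r0: exp(i) + (0)·1 = 0 ⇒ exp(i) = 0
  r1: exp(B) + (0)·1 = 0 ⇒ exp(B) = 0
  r2: exp(f) + (-1)·1 = 0 ⇒ exp(f) = 1
Π_5 = f · t

["0", "0", "1", "0", "0", "0", "0", "1"]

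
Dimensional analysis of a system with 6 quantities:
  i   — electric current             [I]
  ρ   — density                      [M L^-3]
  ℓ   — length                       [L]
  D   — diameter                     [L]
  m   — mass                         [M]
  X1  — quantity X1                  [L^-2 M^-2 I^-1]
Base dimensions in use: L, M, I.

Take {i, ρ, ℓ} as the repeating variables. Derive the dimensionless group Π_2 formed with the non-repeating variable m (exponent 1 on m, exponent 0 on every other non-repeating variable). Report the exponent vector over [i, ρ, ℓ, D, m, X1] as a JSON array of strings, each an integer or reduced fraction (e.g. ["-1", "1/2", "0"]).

Dimensional matrix (L×M×I by i×ρ×ℓ×D×m×X1):
  L: [ 0 -3  1  1  0 -2]
  M: [ 0  1  0  0  1 -2]
  I: [ 1  0  0  0  0 -1]
RREF → pivots at {i,ρ,ℓ} ⇒ r = 3
Pivot set = {i,ρ,ℓ}, free = {D,m,X1}
RREF:
  r0: [   1    0    0    0    0   -1]
  r1: [   0    1    0    0    1   -2]
  r2: [   0    0    1    1    3   -8]
Fix exponent of m at 1, D at 0, X1 at 0; solve each RREF row for its pivot's exponent:
  r0: exp(i) + (0)·1 = 0 ⇒ exp(i) = 0
  r1: exp(ρ) + (1)·1 = 0 ⇒ exp(ρ) = -1
  r2: exp(ℓ) + (3)·1 = 0 ⇒ exp(ℓ) = -3
Π_2 = ρ^-1 · ℓ^-3 · m

["0", "-1", "-3", "0", "1", "0"]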